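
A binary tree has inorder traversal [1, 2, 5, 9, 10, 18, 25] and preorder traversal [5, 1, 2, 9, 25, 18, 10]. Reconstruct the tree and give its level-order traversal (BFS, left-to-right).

Inorder:  [1, 2, 5, 9, 10, 18, 25]
Preorder: [5, 1, 2, 9, 25, 18, 10]
Algorithm: preorder visits root first, so consume preorder in order;
for each root, split the current inorder slice at that value into
left-subtree inorder and right-subtree inorder, then recurse.
Recursive splits:
  root=5; inorder splits into left=[1, 2], right=[9, 10, 18, 25]
  root=1; inorder splits into left=[], right=[2]
  root=2; inorder splits into left=[], right=[]
  root=9; inorder splits into left=[], right=[10, 18, 25]
  root=25; inorder splits into left=[10, 18], right=[]
  root=18; inorder splits into left=[10], right=[]
  root=10; inorder splits into left=[], right=[]
Reconstructed level-order: [5, 1, 9, 2, 25, 18, 10]


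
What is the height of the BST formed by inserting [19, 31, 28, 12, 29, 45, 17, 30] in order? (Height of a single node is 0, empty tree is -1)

Insertion order: [19, 31, 28, 12, 29, 45, 17, 30]
Tree (level-order array): [19, 12, 31, None, 17, 28, 45, None, None, None, 29, None, None, None, 30]
Compute height bottom-up (empty subtree = -1):
  height(17) = 1 + max(-1, -1) = 0
  height(12) = 1 + max(-1, 0) = 1
  height(30) = 1 + max(-1, -1) = 0
  height(29) = 1 + max(-1, 0) = 1
  height(28) = 1 + max(-1, 1) = 2
  height(45) = 1 + max(-1, -1) = 0
  height(31) = 1 + max(2, 0) = 3
  height(19) = 1 + max(1, 3) = 4
Height = 4


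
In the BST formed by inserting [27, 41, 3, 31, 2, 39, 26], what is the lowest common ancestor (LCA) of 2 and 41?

Tree insertion order: [27, 41, 3, 31, 2, 39, 26]
Tree (level-order array): [27, 3, 41, 2, 26, 31, None, None, None, None, None, None, 39]
In a BST, the LCA of p=2, q=41 is the first node v on the
root-to-leaf path with p <= v <= q (go left if both < v, right if both > v).
Walk from root:
  at 27: 2 <= 27 <= 41, this is the LCA
LCA = 27


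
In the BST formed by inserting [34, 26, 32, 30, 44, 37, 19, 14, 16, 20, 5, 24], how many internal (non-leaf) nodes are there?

Tree built from: [34, 26, 32, 30, 44, 37, 19, 14, 16, 20, 5, 24]
Tree (level-order array): [34, 26, 44, 19, 32, 37, None, 14, 20, 30, None, None, None, 5, 16, None, 24]
Rule: An internal node has at least one child.
Per-node child counts:
  node 34: 2 child(ren)
  node 26: 2 child(ren)
  node 19: 2 child(ren)
  node 14: 2 child(ren)
  node 5: 0 child(ren)
  node 16: 0 child(ren)
  node 20: 1 child(ren)
  node 24: 0 child(ren)
  node 32: 1 child(ren)
  node 30: 0 child(ren)
  node 44: 1 child(ren)
  node 37: 0 child(ren)
Matching nodes: [34, 26, 19, 14, 20, 32, 44]
Count of internal (non-leaf) nodes: 7


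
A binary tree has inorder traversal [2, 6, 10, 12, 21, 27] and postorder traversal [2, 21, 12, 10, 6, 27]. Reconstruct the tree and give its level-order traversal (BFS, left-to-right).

Inorder:   [2, 6, 10, 12, 21, 27]
Postorder: [2, 21, 12, 10, 6, 27]
Algorithm: postorder visits root last, so walk postorder right-to-left;
each value is the root of the current inorder slice — split it at that
value, recurse on the right subtree first, then the left.
Recursive splits:
  root=27; inorder splits into left=[2, 6, 10, 12, 21], right=[]
  root=6; inorder splits into left=[2], right=[10, 12, 21]
  root=10; inorder splits into left=[], right=[12, 21]
  root=12; inorder splits into left=[], right=[21]
  root=21; inorder splits into left=[], right=[]
  root=2; inorder splits into left=[], right=[]
Reconstructed level-order: [27, 6, 2, 10, 12, 21]


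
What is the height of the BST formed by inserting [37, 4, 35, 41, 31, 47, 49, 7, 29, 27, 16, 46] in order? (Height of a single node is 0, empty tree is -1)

Insertion order: [37, 4, 35, 41, 31, 47, 49, 7, 29, 27, 16, 46]
Tree (level-order array): [37, 4, 41, None, 35, None, 47, 31, None, 46, 49, 7, None, None, None, None, None, None, 29, 27, None, 16]
Compute height bottom-up (empty subtree = -1):
  height(16) = 1 + max(-1, -1) = 0
  height(27) = 1 + max(0, -1) = 1
  height(29) = 1 + max(1, -1) = 2
  height(7) = 1 + max(-1, 2) = 3
  height(31) = 1 + max(3, -1) = 4
  height(35) = 1 + max(4, -1) = 5
  height(4) = 1 + max(-1, 5) = 6
  height(46) = 1 + max(-1, -1) = 0
  height(49) = 1 + max(-1, -1) = 0
  height(47) = 1 + max(0, 0) = 1
  height(41) = 1 + max(-1, 1) = 2
  height(37) = 1 + max(6, 2) = 7
Height = 7


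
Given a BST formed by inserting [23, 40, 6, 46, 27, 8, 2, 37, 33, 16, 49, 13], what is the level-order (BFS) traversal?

Tree insertion order: [23, 40, 6, 46, 27, 8, 2, 37, 33, 16, 49, 13]
Tree (level-order array): [23, 6, 40, 2, 8, 27, 46, None, None, None, 16, None, 37, None, 49, 13, None, 33]
BFS from the root, enqueuing left then right child of each popped node:
  queue [23] -> pop 23, enqueue [6, 40], visited so far: [23]
  queue [6, 40] -> pop 6, enqueue [2, 8], visited so far: [23, 6]
  queue [40, 2, 8] -> pop 40, enqueue [27, 46], visited so far: [23, 6, 40]
  queue [2, 8, 27, 46] -> pop 2, enqueue [none], visited so far: [23, 6, 40, 2]
  queue [8, 27, 46] -> pop 8, enqueue [16], visited so far: [23, 6, 40, 2, 8]
  queue [27, 46, 16] -> pop 27, enqueue [37], visited so far: [23, 6, 40, 2, 8, 27]
  queue [46, 16, 37] -> pop 46, enqueue [49], visited so far: [23, 6, 40, 2, 8, 27, 46]
  queue [16, 37, 49] -> pop 16, enqueue [13], visited so far: [23, 6, 40, 2, 8, 27, 46, 16]
  queue [37, 49, 13] -> pop 37, enqueue [33], visited so far: [23, 6, 40, 2, 8, 27, 46, 16, 37]
  queue [49, 13, 33] -> pop 49, enqueue [none], visited so far: [23, 6, 40, 2, 8, 27, 46, 16, 37, 49]
  queue [13, 33] -> pop 13, enqueue [none], visited so far: [23, 6, 40, 2, 8, 27, 46, 16, 37, 49, 13]
  queue [33] -> pop 33, enqueue [none], visited so far: [23, 6, 40, 2, 8, 27, 46, 16, 37, 49, 13, 33]
Result: [23, 6, 40, 2, 8, 27, 46, 16, 37, 49, 13, 33]


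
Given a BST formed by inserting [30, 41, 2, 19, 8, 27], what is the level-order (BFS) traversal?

Tree insertion order: [30, 41, 2, 19, 8, 27]
Tree (level-order array): [30, 2, 41, None, 19, None, None, 8, 27]
BFS from the root, enqueuing left then right child of each popped node:
  queue [30] -> pop 30, enqueue [2, 41], visited so far: [30]
  queue [2, 41] -> pop 2, enqueue [19], visited so far: [30, 2]
  queue [41, 19] -> pop 41, enqueue [none], visited so far: [30, 2, 41]
  queue [19] -> pop 19, enqueue [8, 27], visited so far: [30, 2, 41, 19]
  queue [8, 27] -> pop 8, enqueue [none], visited so far: [30, 2, 41, 19, 8]
  queue [27] -> pop 27, enqueue [none], visited so far: [30, 2, 41, 19, 8, 27]
Result: [30, 2, 41, 19, 8, 27]


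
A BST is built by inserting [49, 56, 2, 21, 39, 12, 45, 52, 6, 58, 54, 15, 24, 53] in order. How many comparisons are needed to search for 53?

Search path for 53: 49 -> 56 -> 52 -> 54 -> 53
Found: True
Comparisons: 5


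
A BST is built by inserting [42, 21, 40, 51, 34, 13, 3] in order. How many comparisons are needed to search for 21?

Search path for 21: 42 -> 21
Found: True
Comparisons: 2


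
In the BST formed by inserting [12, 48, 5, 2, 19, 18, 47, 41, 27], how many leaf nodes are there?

Tree built from: [12, 48, 5, 2, 19, 18, 47, 41, 27]
Tree (level-order array): [12, 5, 48, 2, None, 19, None, None, None, 18, 47, None, None, 41, None, 27]
Rule: A leaf has 0 children.
Per-node child counts:
  node 12: 2 child(ren)
  node 5: 1 child(ren)
  node 2: 0 child(ren)
  node 48: 1 child(ren)
  node 19: 2 child(ren)
  node 18: 0 child(ren)
  node 47: 1 child(ren)
  node 41: 1 child(ren)
  node 27: 0 child(ren)
Matching nodes: [2, 18, 27]
Count of leaf nodes: 3


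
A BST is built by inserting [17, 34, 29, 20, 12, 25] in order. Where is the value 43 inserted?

Starting tree (level order): [17, 12, 34, None, None, 29, None, 20, None, None, 25]
Insertion path: 17 -> 34
Result: insert 43 as right child of 34
Final tree (level order): [17, 12, 34, None, None, 29, 43, 20, None, None, None, None, 25]


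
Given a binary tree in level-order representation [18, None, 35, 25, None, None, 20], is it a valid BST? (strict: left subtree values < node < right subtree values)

Level-order array: [18, None, 35, 25, None, None, 20]
Validate using subtree bounds (lo, hi): at each node, require lo < value < hi,
then recurse left with hi=value and right with lo=value.
Preorder trace (stopping at first violation):
  at node 18 with bounds (-inf, +inf): OK
  at node 35 with bounds (18, +inf): OK
  at node 25 with bounds (18, 35): OK
  at node 20 with bounds (25, 35): VIOLATION
Node 20 violates its bound: not (25 < 20 < 35).
Result: Not a valid BST


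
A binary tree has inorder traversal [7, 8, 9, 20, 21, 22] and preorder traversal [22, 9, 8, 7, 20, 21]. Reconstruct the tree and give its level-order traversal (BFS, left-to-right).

Inorder:  [7, 8, 9, 20, 21, 22]
Preorder: [22, 9, 8, 7, 20, 21]
Algorithm: preorder visits root first, so consume preorder in order;
for each root, split the current inorder slice at that value into
left-subtree inorder and right-subtree inorder, then recurse.
Recursive splits:
  root=22; inorder splits into left=[7, 8, 9, 20, 21], right=[]
  root=9; inorder splits into left=[7, 8], right=[20, 21]
  root=8; inorder splits into left=[7], right=[]
  root=7; inorder splits into left=[], right=[]
  root=20; inorder splits into left=[], right=[21]
  root=21; inorder splits into left=[], right=[]
Reconstructed level-order: [22, 9, 8, 20, 7, 21]


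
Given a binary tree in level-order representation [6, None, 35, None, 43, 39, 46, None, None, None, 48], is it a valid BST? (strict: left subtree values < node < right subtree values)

Level-order array: [6, None, 35, None, 43, 39, 46, None, None, None, 48]
Validate using subtree bounds (lo, hi): at each node, require lo < value < hi,
then recurse left with hi=value and right with lo=value.
Preorder trace (stopping at first violation):
  at node 6 with bounds (-inf, +inf): OK
  at node 35 with bounds (6, +inf): OK
  at node 43 with bounds (35, +inf): OK
  at node 39 with bounds (35, 43): OK
  at node 46 with bounds (43, +inf): OK
  at node 48 with bounds (46, +inf): OK
No violation found at any node.
Result: Valid BST


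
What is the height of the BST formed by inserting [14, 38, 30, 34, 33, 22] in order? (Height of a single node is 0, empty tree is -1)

Insertion order: [14, 38, 30, 34, 33, 22]
Tree (level-order array): [14, None, 38, 30, None, 22, 34, None, None, 33]
Compute height bottom-up (empty subtree = -1):
  height(22) = 1 + max(-1, -1) = 0
  height(33) = 1 + max(-1, -1) = 0
  height(34) = 1 + max(0, -1) = 1
  height(30) = 1 + max(0, 1) = 2
  height(38) = 1 + max(2, -1) = 3
  height(14) = 1 + max(-1, 3) = 4
Height = 4


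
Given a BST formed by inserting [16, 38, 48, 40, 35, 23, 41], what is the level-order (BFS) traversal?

Tree insertion order: [16, 38, 48, 40, 35, 23, 41]
Tree (level-order array): [16, None, 38, 35, 48, 23, None, 40, None, None, None, None, 41]
BFS from the root, enqueuing left then right child of each popped node:
  queue [16] -> pop 16, enqueue [38], visited so far: [16]
  queue [38] -> pop 38, enqueue [35, 48], visited so far: [16, 38]
  queue [35, 48] -> pop 35, enqueue [23], visited so far: [16, 38, 35]
  queue [48, 23] -> pop 48, enqueue [40], visited so far: [16, 38, 35, 48]
  queue [23, 40] -> pop 23, enqueue [none], visited so far: [16, 38, 35, 48, 23]
  queue [40] -> pop 40, enqueue [41], visited so far: [16, 38, 35, 48, 23, 40]
  queue [41] -> pop 41, enqueue [none], visited so far: [16, 38, 35, 48, 23, 40, 41]
Result: [16, 38, 35, 48, 23, 40, 41]


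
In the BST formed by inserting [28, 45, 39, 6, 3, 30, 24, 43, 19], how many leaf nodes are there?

Tree built from: [28, 45, 39, 6, 3, 30, 24, 43, 19]
Tree (level-order array): [28, 6, 45, 3, 24, 39, None, None, None, 19, None, 30, 43]
Rule: A leaf has 0 children.
Per-node child counts:
  node 28: 2 child(ren)
  node 6: 2 child(ren)
  node 3: 0 child(ren)
  node 24: 1 child(ren)
  node 19: 0 child(ren)
  node 45: 1 child(ren)
  node 39: 2 child(ren)
  node 30: 0 child(ren)
  node 43: 0 child(ren)
Matching nodes: [3, 19, 30, 43]
Count of leaf nodes: 4


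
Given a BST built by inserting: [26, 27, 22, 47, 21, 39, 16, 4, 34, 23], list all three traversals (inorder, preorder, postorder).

Tree insertion order: [26, 27, 22, 47, 21, 39, 16, 4, 34, 23]
Tree (level-order array): [26, 22, 27, 21, 23, None, 47, 16, None, None, None, 39, None, 4, None, 34]
Inorder (L, root, R): [4, 16, 21, 22, 23, 26, 27, 34, 39, 47]
Preorder (root, L, R): [26, 22, 21, 16, 4, 23, 27, 47, 39, 34]
Postorder (L, R, root): [4, 16, 21, 23, 22, 34, 39, 47, 27, 26]


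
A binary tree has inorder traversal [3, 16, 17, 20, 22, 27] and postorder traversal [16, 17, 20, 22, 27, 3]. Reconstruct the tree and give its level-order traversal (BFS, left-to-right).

Inorder:   [3, 16, 17, 20, 22, 27]
Postorder: [16, 17, 20, 22, 27, 3]
Algorithm: postorder visits root last, so walk postorder right-to-left;
each value is the root of the current inorder slice — split it at that
value, recurse on the right subtree first, then the left.
Recursive splits:
  root=3; inorder splits into left=[], right=[16, 17, 20, 22, 27]
  root=27; inorder splits into left=[16, 17, 20, 22], right=[]
  root=22; inorder splits into left=[16, 17, 20], right=[]
  root=20; inorder splits into left=[16, 17], right=[]
  root=17; inorder splits into left=[16], right=[]
  root=16; inorder splits into left=[], right=[]
Reconstructed level-order: [3, 27, 22, 20, 17, 16]


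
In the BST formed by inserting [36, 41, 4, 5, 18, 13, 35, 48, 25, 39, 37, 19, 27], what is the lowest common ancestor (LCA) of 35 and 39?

Tree insertion order: [36, 41, 4, 5, 18, 13, 35, 48, 25, 39, 37, 19, 27]
Tree (level-order array): [36, 4, 41, None, 5, 39, 48, None, 18, 37, None, None, None, 13, 35, None, None, None, None, 25, None, 19, 27]
In a BST, the LCA of p=35, q=39 is the first node v on the
root-to-leaf path with p <= v <= q (go left if both < v, right if both > v).
Walk from root:
  at 36: 35 <= 36 <= 39, this is the LCA
LCA = 36


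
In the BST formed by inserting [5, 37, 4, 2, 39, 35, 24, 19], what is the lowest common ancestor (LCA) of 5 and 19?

Tree insertion order: [5, 37, 4, 2, 39, 35, 24, 19]
Tree (level-order array): [5, 4, 37, 2, None, 35, 39, None, None, 24, None, None, None, 19]
In a BST, the LCA of p=5, q=19 is the first node v on the
root-to-leaf path with p <= v <= q (go left if both < v, right if both > v).
Walk from root:
  at 5: 5 <= 5 <= 19, this is the LCA
LCA = 5


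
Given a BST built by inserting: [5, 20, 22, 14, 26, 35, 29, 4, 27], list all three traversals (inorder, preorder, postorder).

Tree insertion order: [5, 20, 22, 14, 26, 35, 29, 4, 27]
Tree (level-order array): [5, 4, 20, None, None, 14, 22, None, None, None, 26, None, 35, 29, None, 27]
Inorder (L, root, R): [4, 5, 14, 20, 22, 26, 27, 29, 35]
Preorder (root, L, R): [5, 4, 20, 14, 22, 26, 35, 29, 27]
Postorder (L, R, root): [4, 14, 27, 29, 35, 26, 22, 20, 5]


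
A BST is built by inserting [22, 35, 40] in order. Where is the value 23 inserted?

Starting tree (level order): [22, None, 35, None, 40]
Insertion path: 22 -> 35
Result: insert 23 as left child of 35
Final tree (level order): [22, None, 35, 23, 40]


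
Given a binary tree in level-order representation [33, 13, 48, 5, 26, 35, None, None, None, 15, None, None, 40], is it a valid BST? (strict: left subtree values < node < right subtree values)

Level-order array: [33, 13, 48, 5, 26, 35, None, None, None, 15, None, None, 40]
Validate using subtree bounds (lo, hi): at each node, require lo < value < hi,
then recurse left with hi=value and right with lo=value.
Preorder trace (stopping at first violation):
  at node 33 with bounds (-inf, +inf): OK
  at node 13 with bounds (-inf, 33): OK
  at node 5 with bounds (-inf, 13): OK
  at node 26 with bounds (13, 33): OK
  at node 15 with bounds (13, 26): OK
  at node 48 with bounds (33, +inf): OK
  at node 35 with bounds (33, 48): OK
  at node 40 with bounds (35, 48): OK
No violation found at any node.
Result: Valid BST


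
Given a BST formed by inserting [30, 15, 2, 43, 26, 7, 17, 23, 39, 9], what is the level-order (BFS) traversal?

Tree insertion order: [30, 15, 2, 43, 26, 7, 17, 23, 39, 9]
Tree (level-order array): [30, 15, 43, 2, 26, 39, None, None, 7, 17, None, None, None, None, 9, None, 23]
BFS from the root, enqueuing left then right child of each popped node:
  queue [30] -> pop 30, enqueue [15, 43], visited so far: [30]
  queue [15, 43] -> pop 15, enqueue [2, 26], visited so far: [30, 15]
  queue [43, 2, 26] -> pop 43, enqueue [39], visited so far: [30, 15, 43]
  queue [2, 26, 39] -> pop 2, enqueue [7], visited so far: [30, 15, 43, 2]
  queue [26, 39, 7] -> pop 26, enqueue [17], visited so far: [30, 15, 43, 2, 26]
  queue [39, 7, 17] -> pop 39, enqueue [none], visited so far: [30, 15, 43, 2, 26, 39]
  queue [7, 17] -> pop 7, enqueue [9], visited so far: [30, 15, 43, 2, 26, 39, 7]
  queue [17, 9] -> pop 17, enqueue [23], visited so far: [30, 15, 43, 2, 26, 39, 7, 17]
  queue [9, 23] -> pop 9, enqueue [none], visited so far: [30, 15, 43, 2, 26, 39, 7, 17, 9]
  queue [23] -> pop 23, enqueue [none], visited so far: [30, 15, 43, 2, 26, 39, 7, 17, 9, 23]
Result: [30, 15, 43, 2, 26, 39, 7, 17, 9, 23]


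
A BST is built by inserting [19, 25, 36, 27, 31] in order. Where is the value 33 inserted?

Starting tree (level order): [19, None, 25, None, 36, 27, None, None, 31]
Insertion path: 19 -> 25 -> 36 -> 27 -> 31
Result: insert 33 as right child of 31
Final tree (level order): [19, None, 25, None, 36, 27, None, None, 31, None, 33]


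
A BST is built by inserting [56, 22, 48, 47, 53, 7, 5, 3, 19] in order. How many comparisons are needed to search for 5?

Search path for 5: 56 -> 22 -> 7 -> 5
Found: True
Comparisons: 4


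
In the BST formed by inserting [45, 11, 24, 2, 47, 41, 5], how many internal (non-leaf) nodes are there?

Tree built from: [45, 11, 24, 2, 47, 41, 5]
Tree (level-order array): [45, 11, 47, 2, 24, None, None, None, 5, None, 41]
Rule: An internal node has at least one child.
Per-node child counts:
  node 45: 2 child(ren)
  node 11: 2 child(ren)
  node 2: 1 child(ren)
  node 5: 0 child(ren)
  node 24: 1 child(ren)
  node 41: 0 child(ren)
  node 47: 0 child(ren)
Matching nodes: [45, 11, 2, 24]
Count of internal (non-leaf) nodes: 4


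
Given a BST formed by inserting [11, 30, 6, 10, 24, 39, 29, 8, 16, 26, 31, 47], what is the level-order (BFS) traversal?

Tree insertion order: [11, 30, 6, 10, 24, 39, 29, 8, 16, 26, 31, 47]
Tree (level-order array): [11, 6, 30, None, 10, 24, 39, 8, None, 16, 29, 31, 47, None, None, None, None, 26]
BFS from the root, enqueuing left then right child of each popped node:
  queue [11] -> pop 11, enqueue [6, 30], visited so far: [11]
  queue [6, 30] -> pop 6, enqueue [10], visited so far: [11, 6]
  queue [30, 10] -> pop 30, enqueue [24, 39], visited so far: [11, 6, 30]
  queue [10, 24, 39] -> pop 10, enqueue [8], visited so far: [11, 6, 30, 10]
  queue [24, 39, 8] -> pop 24, enqueue [16, 29], visited so far: [11, 6, 30, 10, 24]
  queue [39, 8, 16, 29] -> pop 39, enqueue [31, 47], visited so far: [11, 6, 30, 10, 24, 39]
  queue [8, 16, 29, 31, 47] -> pop 8, enqueue [none], visited so far: [11, 6, 30, 10, 24, 39, 8]
  queue [16, 29, 31, 47] -> pop 16, enqueue [none], visited so far: [11, 6, 30, 10, 24, 39, 8, 16]
  queue [29, 31, 47] -> pop 29, enqueue [26], visited so far: [11, 6, 30, 10, 24, 39, 8, 16, 29]
  queue [31, 47, 26] -> pop 31, enqueue [none], visited so far: [11, 6, 30, 10, 24, 39, 8, 16, 29, 31]
  queue [47, 26] -> pop 47, enqueue [none], visited so far: [11, 6, 30, 10, 24, 39, 8, 16, 29, 31, 47]
  queue [26] -> pop 26, enqueue [none], visited so far: [11, 6, 30, 10, 24, 39, 8, 16, 29, 31, 47, 26]
Result: [11, 6, 30, 10, 24, 39, 8, 16, 29, 31, 47, 26]


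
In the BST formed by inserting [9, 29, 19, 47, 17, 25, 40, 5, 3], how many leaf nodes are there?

Tree built from: [9, 29, 19, 47, 17, 25, 40, 5, 3]
Tree (level-order array): [9, 5, 29, 3, None, 19, 47, None, None, 17, 25, 40]
Rule: A leaf has 0 children.
Per-node child counts:
  node 9: 2 child(ren)
  node 5: 1 child(ren)
  node 3: 0 child(ren)
  node 29: 2 child(ren)
  node 19: 2 child(ren)
  node 17: 0 child(ren)
  node 25: 0 child(ren)
  node 47: 1 child(ren)
  node 40: 0 child(ren)
Matching nodes: [3, 17, 25, 40]
Count of leaf nodes: 4


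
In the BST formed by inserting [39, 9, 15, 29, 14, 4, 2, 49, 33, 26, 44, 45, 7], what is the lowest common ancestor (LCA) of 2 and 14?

Tree insertion order: [39, 9, 15, 29, 14, 4, 2, 49, 33, 26, 44, 45, 7]
Tree (level-order array): [39, 9, 49, 4, 15, 44, None, 2, 7, 14, 29, None, 45, None, None, None, None, None, None, 26, 33]
In a BST, the LCA of p=2, q=14 is the first node v on the
root-to-leaf path with p <= v <= q (go left if both < v, right if both > v).
Walk from root:
  at 39: both 2 and 14 < 39, go left
  at 9: 2 <= 9 <= 14, this is the LCA
LCA = 9


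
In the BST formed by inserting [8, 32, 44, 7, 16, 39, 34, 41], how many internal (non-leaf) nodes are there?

Tree built from: [8, 32, 44, 7, 16, 39, 34, 41]
Tree (level-order array): [8, 7, 32, None, None, 16, 44, None, None, 39, None, 34, 41]
Rule: An internal node has at least one child.
Per-node child counts:
  node 8: 2 child(ren)
  node 7: 0 child(ren)
  node 32: 2 child(ren)
  node 16: 0 child(ren)
  node 44: 1 child(ren)
  node 39: 2 child(ren)
  node 34: 0 child(ren)
  node 41: 0 child(ren)
Matching nodes: [8, 32, 44, 39]
Count of internal (non-leaf) nodes: 4


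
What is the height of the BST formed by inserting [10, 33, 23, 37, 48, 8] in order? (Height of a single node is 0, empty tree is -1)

Insertion order: [10, 33, 23, 37, 48, 8]
Tree (level-order array): [10, 8, 33, None, None, 23, 37, None, None, None, 48]
Compute height bottom-up (empty subtree = -1):
  height(8) = 1 + max(-1, -1) = 0
  height(23) = 1 + max(-1, -1) = 0
  height(48) = 1 + max(-1, -1) = 0
  height(37) = 1 + max(-1, 0) = 1
  height(33) = 1 + max(0, 1) = 2
  height(10) = 1 + max(0, 2) = 3
Height = 3


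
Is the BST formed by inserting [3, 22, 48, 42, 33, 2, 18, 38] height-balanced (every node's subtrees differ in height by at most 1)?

Tree (level-order array): [3, 2, 22, None, None, 18, 48, None, None, 42, None, 33, None, None, 38]
Definition: a tree is height-balanced if, at every node, |h(left) - h(right)| <= 1 (empty subtree has height -1).
Bottom-up per-node check:
  node 2: h_left=-1, h_right=-1, diff=0 [OK], height=0
  node 18: h_left=-1, h_right=-1, diff=0 [OK], height=0
  node 38: h_left=-1, h_right=-1, diff=0 [OK], height=0
  node 33: h_left=-1, h_right=0, diff=1 [OK], height=1
  node 42: h_left=1, h_right=-1, diff=2 [FAIL (|1--1|=2 > 1)], height=2
  node 48: h_left=2, h_right=-1, diff=3 [FAIL (|2--1|=3 > 1)], height=3
  node 22: h_left=0, h_right=3, diff=3 [FAIL (|0-3|=3 > 1)], height=4
  node 3: h_left=0, h_right=4, diff=4 [FAIL (|0-4|=4 > 1)], height=5
Node 42 violates the condition: |1 - -1| = 2 > 1.
Result: Not balanced


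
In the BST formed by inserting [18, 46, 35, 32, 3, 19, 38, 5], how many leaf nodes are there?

Tree built from: [18, 46, 35, 32, 3, 19, 38, 5]
Tree (level-order array): [18, 3, 46, None, 5, 35, None, None, None, 32, 38, 19]
Rule: A leaf has 0 children.
Per-node child counts:
  node 18: 2 child(ren)
  node 3: 1 child(ren)
  node 5: 0 child(ren)
  node 46: 1 child(ren)
  node 35: 2 child(ren)
  node 32: 1 child(ren)
  node 19: 0 child(ren)
  node 38: 0 child(ren)
Matching nodes: [5, 19, 38]
Count of leaf nodes: 3


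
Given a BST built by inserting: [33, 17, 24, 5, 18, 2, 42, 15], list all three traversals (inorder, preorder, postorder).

Tree insertion order: [33, 17, 24, 5, 18, 2, 42, 15]
Tree (level-order array): [33, 17, 42, 5, 24, None, None, 2, 15, 18]
Inorder (L, root, R): [2, 5, 15, 17, 18, 24, 33, 42]
Preorder (root, L, R): [33, 17, 5, 2, 15, 24, 18, 42]
Postorder (L, R, root): [2, 15, 5, 18, 24, 17, 42, 33]


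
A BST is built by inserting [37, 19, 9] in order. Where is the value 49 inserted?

Starting tree (level order): [37, 19, None, 9]
Insertion path: 37
Result: insert 49 as right child of 37
Final tree (level order): [37, 19, 49, 9]


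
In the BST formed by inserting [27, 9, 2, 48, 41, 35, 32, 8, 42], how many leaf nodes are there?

Tree built from: [27, 9, 2, 48, 41, 35, 32, 8, 42]
Tree (level-order array): [27, 9, 48, 2, None, 41, None, None, 8, 35, 42, None, None, 32]
Rule: A leaf has 0 children.
Per-node child counts:
  node 27: 2 child(ren)
  node 9: 1 child(ren)
  node 2: 1 child(ren)
  node 8: 0 child(ren)
  node 48: 1 child(ren)
  node 41: 2 child(ren)
  node 35: 1 child(ren)
  node 32: 0 child(ren)
  node 42: 0 child(ren)
Matching nodes: [8, 32, 42]
Count of leaf nodes: 3


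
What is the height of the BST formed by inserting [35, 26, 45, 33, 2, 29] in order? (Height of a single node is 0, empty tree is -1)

Insertion order: [35, 26, 45, 33, 2, 29]
Tree (level-order array): [35, 26, 45, 2, 33, None, None, None, None, 29]
Compute height bottom-up (empty subtree = -1):
  height(2) = 1 + max(-1, -1) = 0
  height(29) = 1 + max(-1, -1) = 0
  height(33) = 1 + max(0, -1) = 1
  height(26) = 1 + max(0, 1) = 2
  height(45) = 1 + max(-1, -1) = 0
  height(35) = 1 + max(2, 0) = 3
Height = 3


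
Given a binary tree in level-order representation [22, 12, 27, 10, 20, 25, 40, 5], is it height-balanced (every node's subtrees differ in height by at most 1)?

Tree (level-order array): [22, 12, 27, 10, 20, 25, 40, 5]
Definition: a tree is height-balanced if, at every node, |h(left) - h(right)| <= 1 (empty subtree has height -1).
Bottom-up per-node check:
  node 5: h_left=-1, h_right=-1, diff=0 [OK], height=0
  node 10: h_left=0, h_right=-1, diff=1 [OK], height=1
  node 20: h_left=-1, h_right=-1, diff=0 [OK], height=0
  node 12: h_left=1, h_right=0, diff=1 [OK], height=2
  node 25: h_left=-1, h_right=-1, diff=0 [OK], height=0
  node 40: h_left=-1, h_right=-1, diff=0 [OK], height=0
  node 27: h_left=0, h_right=0, diff=0 [OK], height=1
  node 22: h_left=2, h_right=1, diff=1 [OK], height=3
All nodes satisfy the balance condition.
Result: Balanced


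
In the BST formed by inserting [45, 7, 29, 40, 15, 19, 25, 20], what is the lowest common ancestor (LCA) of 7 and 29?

Tree insertion order: [45, 7, 29, 40, 15, 19, 25, 20]
Tree (level-order array): [45, 7, None, None, 29, 15, 40, None, 19, None, None, None, 25, 20]
In a BST, the LCA of p=7, q=29 is the first node v on the
root-to-leaf path with p <= v <= q (go left if both < v, right if both > v).
Walk from root:
  at 45: both 7 and 29 < 45, go left
  at 7: 7 <= 7 <= 29, this is the LCA
LCA = 7


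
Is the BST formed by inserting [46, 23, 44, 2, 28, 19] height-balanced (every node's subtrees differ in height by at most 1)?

Tree (level-order array): [46, 23, None, 2, 44, None, 19, 28]
Definition: a tree is height-balanced if, at every node, |h(left) - h(right)| <= 1 (empty subtree has height -1).
Bottom-up per-node check:
  node 19: h_left=-1, h_right=-1, diff=0 [OK], height=0
  node 2: h_left=-1, h_right=0, diff=1 [OK], height=1
  node 28: h_left=-1, h_right=-1, diff=0 [OK], height=0
  node 44: h_left=0, h_right=-1, diff=1 [OK], height=1
  node 23: h_left=1, h_right=1, diff=0 [OK], height=2
  node 46: h_left=2, h_right=-1, diff=3 [FAIL (|2--1|=3 > 1)], height=3
Node 46 violates the condition: |2 - -1| = 3 > 1.
Result: Not balanced


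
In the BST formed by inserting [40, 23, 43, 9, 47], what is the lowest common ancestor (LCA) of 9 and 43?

Tree insertion order: [40, 23, 43, 9, 47]
Tree (level-order array): [40, 23, 43, 9, None, None, 47]
In a BST, the LCA of p=9, q=43 is the first node v on the
root-to-leaf path with p <= v <= q (go left if both < v, right if both > v).
Walk from root:
  at 40: 9 <= 40 <= 43, this is the LCA
LCA = 40


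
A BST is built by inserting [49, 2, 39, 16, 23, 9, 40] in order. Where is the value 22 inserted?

Starting tree (level order): [49, 2, None, None, 39, 16, 40, 9, 23]
Insertion path: 49 -> 2 -> 39 -> 16 -> 23
Result: insert 22 as left child of 23
Final tree (level order): [49, 2, None, None, 39, 16, 40, 9, 23, None, None, None, None, 22]


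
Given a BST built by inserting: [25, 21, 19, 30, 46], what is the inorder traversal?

Tree insertion order: [25, 21, 19, 30, 46]
Tree (level-order array): [25, 21, 30, 19, None, None, 46]
Inorder traversal: [19, 21, 25, 30, 46]


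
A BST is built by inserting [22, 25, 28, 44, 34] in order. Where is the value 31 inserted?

Starting tree (level order): [22, None, 25, None, 28, None, 44, 34]
Insertion path: 22 -> 25 -> 28 -> 44 -> 34
Result: insert 31 as left child of 34
Final tree (level order): [22, None, 25, None, 28, None, 44, 34, None, 31]


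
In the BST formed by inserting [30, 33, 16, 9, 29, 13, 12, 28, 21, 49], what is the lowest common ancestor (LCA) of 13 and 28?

Tree insertion order: [30, 33, 16, 9, 29, 13, 12, 28, 21, 49]
Tree (level-order array): [30, 16, 33, 9, 29, None, 49, None, 13, 28, None, None, None, 12, None, 21]
In a BST, the LCA of p=13, q=28 is the first node v on the
root-to-leaf path with p <= v <= q (go left if both < v, right if both > v).
Walk from root:
  at 30: both 13 and 28 < 30, go left
  at 16: 13 <= 16 <= 28, this is the LCA
LCA = 16


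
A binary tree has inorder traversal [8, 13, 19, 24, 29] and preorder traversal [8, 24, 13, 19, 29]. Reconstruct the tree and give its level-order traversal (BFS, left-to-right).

Inorder:  [8, 13, 19, 24, 29]
Preorder: [8, 24, 13, 19, 29]
Algorithm: preorder visits root first, so consume preorder in order;
for each root, split the current inorder slice at that value into
left-subtree inorder and right-subtree inorder, then recurse.
Recursive splits:
  root=8; inorder splits into left=[], right=[13, 19, 24, 29]
  root=24; inorder splits into left=[13, 19], right=[29]
  root=13; inorder splits into left=[], right=[19]
  root=19; inorder splits into left=[], right=[]
  root=29; inorder splits into left=[], right=[]
Reconstructed level-order: [8, 24, 13, 29, 19]


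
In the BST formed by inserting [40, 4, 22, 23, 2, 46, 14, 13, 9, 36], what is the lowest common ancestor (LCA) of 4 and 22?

Tree insertion order: [40, 4, 22, 23, 2, 46, 14, 13, 9, 36]
Tree (level-order array): [40, 4, 46, 2, 22, None, None, None, None, 14, 23, 13, None, None, 36, 9]
In a BST, the LCA of p=4, q=22 is the first node v on the
root-to-leaf path with p <= v <= q (go left if both < v, right if both > v).
Walk from root:
  at 40: both 4 and 22 < 40, go left
  at 4: 4 <= 4 <= 22, this is the LCA
LCA = 4


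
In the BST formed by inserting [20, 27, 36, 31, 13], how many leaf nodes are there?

Tree built from: [20, 27, 36, 31, 13]
Tree (level-order array): [20, 13, 27, None, None, None, 36, 31]
Rule: A leaf has 0 children.
Per-node child counts:
  node 20: 2 child(ren)
  node 13: 0 child(ren)
  node 27: 1 child(ren)
  node 36: 1 child(ren)
  node 31: 0 child(ren)
Matching nodes: [13, 31]
Count of leaf nodes: 2


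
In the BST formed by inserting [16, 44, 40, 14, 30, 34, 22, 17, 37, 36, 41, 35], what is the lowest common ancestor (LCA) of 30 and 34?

Tree insertion order: [16, 44, 40, 14, 30, 34, 22, 17, 37, 36, 41, 35]
Tree (level-order array): [16, 14, 44, None, None, 40, None, 30, 41, 22, 34, None, None, 17, None, None, 37, None, None, 36, None, 35]
In a BST, the LCA of p=30, q=34 is the first node v on the
root-to-leaf path with p <= v <= q (go left if both < v, right if both > v).
Walk from root:
  at 16: both 30 and 34 > 16, go right
  at 44: both 30 and 34 < 44, go left
  at 40: both 30 and 34 < 40, go left
  at 30: 30 <= 30 <= 34, this is the LCA
LCA = 30


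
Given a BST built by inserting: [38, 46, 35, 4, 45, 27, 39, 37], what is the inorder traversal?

Tree insertion order: [38, 46, 35, 4, 45, 27, 39, 37]
Tree (level-order array): [38, 35, 46, 4, 37, 45, None, None, 27, None, None, 39]
Inorder traversal: [4, 27, 35, 37, 38, 39, 45, 46]


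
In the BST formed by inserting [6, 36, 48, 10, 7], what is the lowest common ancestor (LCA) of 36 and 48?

Tree insertion order: [6, 36, 48, 10, 7]
Tree (level-order array): [6, None, 36, 10, 48, 7]
In a BST, the LCA of p=36, q=48 is the first node v on the
root-to-leaf path with p <= v <= q (go left if both < v, right if both > v).
Walk from root:
  at 6: both 36 and 48 > 6, go right
  at 36: 36 <= 36 <= 48, this is the LCA
LCA = 36


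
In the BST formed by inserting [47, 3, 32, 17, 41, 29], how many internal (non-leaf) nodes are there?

Tree built from: [47, 3, 32, 17, 41, 29]
Tree (level-order array): [47, 3, None, None, 32, 17, 41, None, 29]
Rule: An internal node has at least one child.
Per-node child counts:
  node 47: 1 child(ren)
  node 3: 1 child(ren)
  node 32: 2 child(ren)
  node 17: 1 child(ren)
  node 29: 0 child(ren)
  node 41: 0 child(ren)
Matching nodes: [47, 3, 32, 17]
Count of internal (non-leaf) nodes: 4


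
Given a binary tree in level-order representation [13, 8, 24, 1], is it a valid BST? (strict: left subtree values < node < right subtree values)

Level-order array: [13, 8, 24, 1]
Validate using subtree bounds (lo, hi): at each node, require lo < value < hi,
then recurse left with hi=value and right with lo=value.
Preorder trace (stopping at first violation):
  at node 13 with bounds (-inf, +inf): OK
  at node 8 with bounds (-inf, 13): OK
  at node 1 with bounds (-inf, 8): OK
  at node 24 with bounds (13, +inf): OK
No violation found at any node.
Result: Valid BST


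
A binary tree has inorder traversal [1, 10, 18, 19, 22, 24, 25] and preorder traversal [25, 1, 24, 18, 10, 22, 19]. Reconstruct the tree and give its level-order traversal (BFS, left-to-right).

Inorder:  [1, 10, 18, 19, 22, 24, 25]
Preorder: [25, 1, 24, 18, 10, 22, 19]
Algorithm: preorder visits root first, so consume preorder in order;
for each root, split the current inorder slice at that value into
left-subtree inorder and right-subtree inorder, then recurse.
Recursive splits:
  root=25; inorder splits into left=[1, 10, 18, 19, 22, 24], right=[]
  root=1; inorder splits into left=[], right=[10, 18, 19, 22, 24]
  root=24; inorder splits into left=[10, 18, 19, 22], right=[]
  root=18; inorder splits into left=[10], right=[19, 22]
  root=10; inorder splits into left=[], right=[]
  root=22; inorder splits into left=[19], right=[]
  root=19; inorder splits into left=[], right=[]
Reconstructed level-order: [25, 1, 24, 18, 10, 22, 19]


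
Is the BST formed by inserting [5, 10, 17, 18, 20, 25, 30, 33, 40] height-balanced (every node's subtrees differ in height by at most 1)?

Tree (level-order array): [5, None, 10, None, 17, None, 18, None, 20, None, 25, None, 30, None, 33, None, 40]
Definition: a tree is height-balanced if, at every node, |h(left) - h(right)| <= 1 (empty subtree has height -1).
Bottom-up per-node check:
  node 40: h_left=-1, h_right=-1, diff=0 [OK], height=0
  node 33: h_left=-1, h_right=0, diff=1 [OK], height=1
  node 30: h_left=-1, h_right=1, diff=2 [FAIL (|-1-1|=2 > 1)], height=2
  node 25: h_left=-1, h_right=2, diff=3 [FAIL (|-1-2|=3 > 1)], height=3
  node 20: h_left=-1, h_right=3, diff=4 [FAIL (|-1-3|=4 > 1)], height=4
  node 18: h_left=-1, h_right=4, diff=5 [FAIL (|-1-4|=5 > 1)], height=5
  node 17: h_left=-1, h_right=5, diff=6 [FAIL (|-1-5|=6 > 1)], height=6
  node 10: h_left=-1, h_right=6, diff=7 [FAIL (|-1-6|=7 > 1)], height=7
  node 5: h_left=-1, h_right=7, diff=8 [FAIL (|-1-7|=8 > 1)], height=8
Node 30 violates the condition: |-1 - 1| = 2 > 1.
Result: Not balanced


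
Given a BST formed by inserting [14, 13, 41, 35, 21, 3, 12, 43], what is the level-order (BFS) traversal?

Tree insertion order: [14, 13, 41, 35, 21, 3, 12, 43]
Tree (level-order array): [14, 13, 41, 3, None, 35, 43, None, 12, 21]
BFS from the root, enqueuing left then right child of each popped node:
  queue [14] -> pop 14, enqueue [13, 41], visited so far: [14]
  queue [13, 41] -> pop 13, enqueue [3], visited so far: [14, 13]
  queue [41, 3] -> pop 41, enqueue [35, 43], visited so far: [14, 13, 41]
  queue [3, 35, 43] -> pop 3, enqueue [12], visited so far: [14, 13, 41, 3]
  queue [35, 43, 12] -> pop 35, enqueue [21], visited so far: [14, 13, 41, 3, 35]
  queue [43, 12, 21] -> pop 43, enqueue [none], visited so far: [14, 13, 41, 3, 35, 43]
  queue [12, 21] -> pop 12, enqueue [none], visited so far: [14, 13, 41, 3, 35, 43, 12]
  queue [21] -> pop 21, enqueue [none], visited so far: [14, 13, 41, 3, 35, 43, 12, 21]
Result: [14, 13, 41, 3, 35, 43, 12, 21]


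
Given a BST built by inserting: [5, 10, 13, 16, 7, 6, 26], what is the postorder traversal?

Tree insertion order: [5, 10, 13, 16, 7, 6, 26]
Tree (level-order array): [5, None, 10, 7, 13, 6, None, None, 16, None, None, None, 26]
Postorder traversal: [6, 7, 26, 16, 13, 10, 5]


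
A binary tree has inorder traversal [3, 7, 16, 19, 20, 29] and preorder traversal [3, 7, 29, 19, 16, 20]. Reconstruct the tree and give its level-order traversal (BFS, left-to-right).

Inorder:  [3, 7, 16, 19, 20, 29]
Preorder: [3, 7, 29, 19, 16, 20]
Algorithm: preorder visits root first, so consume preorder in order;
for each root, split the current inorder slice at that value into
left-subtree inorder and right-subtree inorder, then recurse.
Recursive splits:
  root=3; inorder splits into left=[], right=[7, 16, 19, 20, 29]
  root=7; inorder splits into left=[], right=[16, 19, 20, 29]
  root=29; inorder splits into left=[16, 19, 20], right=[]
  root=19; inorder splits into left=[16], right=[20]
  root=16; inorder splits into left=[], right=[]
  root=20; inorder splits into left=[], right=[]
Reconstructed level-order: [3, 7, 29, 19, 16, 20]


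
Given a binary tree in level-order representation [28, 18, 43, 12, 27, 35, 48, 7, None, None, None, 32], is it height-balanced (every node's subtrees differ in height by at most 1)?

Tree (level-order array): [28, 18, 43, 12, 27, 35, 48, 7, None, None, None, 32]
Definition: a tree is height-balanced if, at every node, |h(left) - h(right)| <= 1 (empty subtree has height -1).
Bottom-up per-node check:
  node 7: h_left=-1, h_right=-1, diff=0 [OK], height=0
  node 12: h_left=0, h_right=-1, diff=1 [OK], height=1
  node 27: h_left=-1, h_right=-1, diff=0 [OK], height=0
  node 18: h_left=1, h_right=0, diff=1 [OK], height=2
  node 32: h_left=-1, h_right=-1, diff=0 [OK], height=0
  node 35: h_left=0, h_right=-1, diff=1 [OK], height=1
  node 48: h_left=-1, h_right=-1, diff=0 [OK], height=0
  node 43: h_left=1, h_right=0, diff=1 [OK], height=2
  node 28: h_left=2, h_right=2, diff=0 [OK], height=3
All nodes satisfy the balance condition.
Result: Balanced


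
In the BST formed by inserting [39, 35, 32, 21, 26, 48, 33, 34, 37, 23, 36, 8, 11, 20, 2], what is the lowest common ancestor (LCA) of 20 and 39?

Tree insertion order: [39, 35, 32, 21, 26, 48, 33, 34, 37, 23, 36, 8, 11, 20, 2]
Tree (level-order array): [39, 35, 48, 32, 37, None, None, 21, 33, 36, None, 8, 26, None, 34, None, None, 2, 11, 23, None, None, None, None, None, None, 20]
In a BST, the LCA of p=20, q=39 is the first node v on the
root-to-leaf path with p <= v <= q (go left if both < v, right if both > v).
Walk from root:
  at 39: 20 <= 39 <= 39, this is the LCA
LCA = 39


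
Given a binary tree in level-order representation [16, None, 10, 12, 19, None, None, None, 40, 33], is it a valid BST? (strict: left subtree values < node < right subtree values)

Level-order array: [16, None, 10, 12, 19, None, None, None, 40, 33]
Validate using subtree bounds (lo, hi): at each node, require lo < value < hi,
then recurse left with hi=value and right with lo=value.
Preorder trace (stopping at first violation):
  at node 16 with bounds (-inf, +inf): OK
  at node 10 with bounds (16, +inf): VIOLATION
Node 10 violates its bound: not (16 < 10 < +inf).
Result: Not a valid BST


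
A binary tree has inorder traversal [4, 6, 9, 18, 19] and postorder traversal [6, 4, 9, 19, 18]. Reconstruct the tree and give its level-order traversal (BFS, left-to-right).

Inorder:   [4, 6, 9, 18, 19]
Postorder: [6, 4, 9, 19, 18]
Algorithm: postorder visits root last, so walk postorder right-to-left;
each value is the root of the current inorder slice — split it at that
value, recurse on the right subtree first, then the left.
Recursive splits:
  root=18; inorder splits into left=[4, 6, 9], right=[19]
  root=19; inorder splits into left=[], right=[]
  root=9; inorder splits into left=[4, 6], right=[]
  root=4; inorder splits into left=[], right=[6]
  root=6; inorder splits into left=[], right=[]
Reconstructed level-order: [18, 9, 19, 4, 6]
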